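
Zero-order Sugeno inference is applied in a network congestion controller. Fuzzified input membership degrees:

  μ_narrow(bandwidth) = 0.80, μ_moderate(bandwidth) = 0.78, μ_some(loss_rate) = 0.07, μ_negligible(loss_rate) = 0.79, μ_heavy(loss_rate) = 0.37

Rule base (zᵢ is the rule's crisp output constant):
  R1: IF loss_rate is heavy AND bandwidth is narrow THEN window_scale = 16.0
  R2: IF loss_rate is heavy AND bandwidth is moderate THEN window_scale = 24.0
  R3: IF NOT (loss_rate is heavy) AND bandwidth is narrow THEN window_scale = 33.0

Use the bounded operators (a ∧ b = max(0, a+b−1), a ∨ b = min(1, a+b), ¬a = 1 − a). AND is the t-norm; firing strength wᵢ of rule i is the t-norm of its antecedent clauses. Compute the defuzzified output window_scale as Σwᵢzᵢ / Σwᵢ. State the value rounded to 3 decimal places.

27.347

R1 (z=16.0): heavy=0.37, narrow=0.80; AND[max(0, a+b−1)] → w = 0.17
R2 (z=24.0): heavy=0.37, moderate=0.78; AND[max(0, a+b−1)] → w = 0.15
R3 (z=33.0): ¬heavy=1−0.37=0.63, narrow=0.80; AND[max(0, a+b−1)] → w = 0.43
Weighted average = (0.17·16.0 + 0.15·24.0 + 0.43·33.0) / (0.17 + 0.15 + 0.43)
  = 20.5100 / 0.7500 = 27.347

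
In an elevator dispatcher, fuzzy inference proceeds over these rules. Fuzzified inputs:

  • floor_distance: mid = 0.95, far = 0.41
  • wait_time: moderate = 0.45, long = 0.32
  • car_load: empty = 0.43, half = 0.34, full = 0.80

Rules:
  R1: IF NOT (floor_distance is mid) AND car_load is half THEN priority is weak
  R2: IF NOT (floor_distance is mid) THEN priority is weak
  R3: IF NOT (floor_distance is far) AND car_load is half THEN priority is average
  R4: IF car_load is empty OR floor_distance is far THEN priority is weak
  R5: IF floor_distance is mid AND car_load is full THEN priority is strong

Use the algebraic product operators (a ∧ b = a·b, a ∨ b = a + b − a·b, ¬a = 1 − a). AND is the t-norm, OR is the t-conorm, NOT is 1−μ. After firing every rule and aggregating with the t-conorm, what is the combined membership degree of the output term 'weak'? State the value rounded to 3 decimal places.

R1: ¬mid=1−0.95=0.05, half=0.34; AND[a·b] → w = 0.0170
R2: ¬mid=1−0.95=0.05 → w = 0.0500
R3: ¬far=1−0.41=0.59, half=0.34; AND[a·b] → w = 0.2006
R4: empty=0.43, far=0.41; OR[a + b − a·b] → w = 0.6637
R5: mid=0.95, full=0.80; AND[a·b] → w = 0.7600
Rules with consequent 'weak': {R1, R2, R4} → strengths 0.0170, 0.0500, 0.6637
Aggregate via t-conorm [a + b − a·b]: 0.6859

0.686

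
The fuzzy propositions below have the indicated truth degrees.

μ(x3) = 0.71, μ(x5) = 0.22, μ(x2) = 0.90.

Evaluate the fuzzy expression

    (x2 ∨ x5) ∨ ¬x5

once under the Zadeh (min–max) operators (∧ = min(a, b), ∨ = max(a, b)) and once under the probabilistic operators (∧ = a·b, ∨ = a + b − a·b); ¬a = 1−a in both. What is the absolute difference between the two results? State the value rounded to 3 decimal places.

Under Zadeh (min–max):
  x2 ∨ x5 = max(a, b) on (0.90, 0.22) = 0.90
  ¬x5 = 1 − 0.22 = 0.78
  (x2 ∨ x5) ∨ ¬x5 = max(a, b) on (0.90, 0.78) = 0.90
  → value = 0.9000
Under probabilistic:
  x2 ∨ x5 = a + b − a·b on (0.9000, 0.2200) = 0.9220
  ¬x5 = 1 − 0.2200 = 0.7800
  (x2 ∨ x5) ∨ ¬x5 = a + b − a·b on (0.9220, 0.7800) = 0.9828
  → value = 0.9828
|0.9000 − 0.9828| = 0.083

0.083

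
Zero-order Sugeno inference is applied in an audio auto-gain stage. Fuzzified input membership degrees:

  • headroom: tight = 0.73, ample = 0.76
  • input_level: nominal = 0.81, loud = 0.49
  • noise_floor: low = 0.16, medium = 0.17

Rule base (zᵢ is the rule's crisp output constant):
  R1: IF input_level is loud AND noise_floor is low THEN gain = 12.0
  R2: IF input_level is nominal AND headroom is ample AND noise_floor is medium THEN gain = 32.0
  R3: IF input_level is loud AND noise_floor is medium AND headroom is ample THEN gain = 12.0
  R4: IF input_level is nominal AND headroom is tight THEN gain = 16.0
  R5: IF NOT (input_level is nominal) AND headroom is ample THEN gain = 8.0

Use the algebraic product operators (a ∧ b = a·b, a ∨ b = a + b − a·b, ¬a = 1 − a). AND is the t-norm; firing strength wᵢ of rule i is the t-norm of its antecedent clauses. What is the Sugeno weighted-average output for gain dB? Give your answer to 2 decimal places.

15.95

R1 (z=12.0): loud=0.49, low=0.16; AND[a·b] → w = 0.0784
R2 (z=32.0): nominal=0.81, ample=0.76, medium=0.17; AND[a·b] → w = 0.1047
R3 (z=12.0): loud=0.49, medium=0.17, ample=0.76; AND[a·b] → w = 0.0633
R4 (z=16.0): nominal=0.81, tight=0.73; AND[a·b] → w = 0.5913
R5 (z=8.0): ¬nominal=1−0.81=0.19, ample=0.76; AND[a·b] → w = 0.1444
Weighted average = (0.0784·12.0 + 0.1047·32.0 + 0.0633·12.0 + 0.5913·16.0 + 0.1444·8.0) / (0.0784 + 0.1047 + 0.0633 + 0.5913 + 0.1444)
  = 15.6654 / 0.9821 = 15.95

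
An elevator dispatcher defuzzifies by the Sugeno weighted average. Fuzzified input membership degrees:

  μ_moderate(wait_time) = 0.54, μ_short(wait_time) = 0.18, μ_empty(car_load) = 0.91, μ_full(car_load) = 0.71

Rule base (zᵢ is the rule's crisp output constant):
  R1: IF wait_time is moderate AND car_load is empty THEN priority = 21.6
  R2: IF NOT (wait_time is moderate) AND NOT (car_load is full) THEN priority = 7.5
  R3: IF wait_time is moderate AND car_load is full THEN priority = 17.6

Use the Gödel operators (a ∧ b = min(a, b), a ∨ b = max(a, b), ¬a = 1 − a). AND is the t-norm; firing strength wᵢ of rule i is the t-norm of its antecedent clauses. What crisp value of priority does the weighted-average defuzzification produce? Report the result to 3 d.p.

17.039

R1 (z=21.6): moderate=0.54, empty=0.91; AND[min(a, b)] → w = 0.54
R2 (z=7.5): ¬moderate=1−0.54=0.46, ¬full=1−0.71=0.29; AND[min(a, b)] → w = 0.29
R3 (z=17.6): moderate=0.54, full=0.71; AND[min(a, b)] → w = 0.54
Weighted average = (0.54·21.6 + 0.29·7.5 + 0.54·17.6) / (0.54 + 0.29 + 0.54)
  = 23.3430 / 1.3700 = 17.039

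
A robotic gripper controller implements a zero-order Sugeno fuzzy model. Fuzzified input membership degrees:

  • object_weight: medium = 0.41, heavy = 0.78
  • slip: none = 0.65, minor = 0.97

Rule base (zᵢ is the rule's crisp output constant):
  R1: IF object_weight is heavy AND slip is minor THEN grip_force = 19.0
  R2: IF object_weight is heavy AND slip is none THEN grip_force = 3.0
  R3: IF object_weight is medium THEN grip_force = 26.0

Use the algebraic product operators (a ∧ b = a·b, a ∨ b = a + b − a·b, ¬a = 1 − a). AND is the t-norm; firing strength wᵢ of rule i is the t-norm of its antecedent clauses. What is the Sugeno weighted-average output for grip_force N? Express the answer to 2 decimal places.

15.87

R1 (z=19.0): heavy=0.78, minor=0.97; AND[a·b] → w = 0.7566
R2 (z=3.0): heavy=0.78, none=0.65; AND[a·b] → w = 0.5070
R3 (z=26.0): medium=0.41 → w = 0.4100
Weighted average = (0.7566·19.0 + 0.5070·3.0 + 0.4100·26.0) / (0.7566 + 0.5070 + 0.4100)
  = 26.5564 / 1.6736 = 15.87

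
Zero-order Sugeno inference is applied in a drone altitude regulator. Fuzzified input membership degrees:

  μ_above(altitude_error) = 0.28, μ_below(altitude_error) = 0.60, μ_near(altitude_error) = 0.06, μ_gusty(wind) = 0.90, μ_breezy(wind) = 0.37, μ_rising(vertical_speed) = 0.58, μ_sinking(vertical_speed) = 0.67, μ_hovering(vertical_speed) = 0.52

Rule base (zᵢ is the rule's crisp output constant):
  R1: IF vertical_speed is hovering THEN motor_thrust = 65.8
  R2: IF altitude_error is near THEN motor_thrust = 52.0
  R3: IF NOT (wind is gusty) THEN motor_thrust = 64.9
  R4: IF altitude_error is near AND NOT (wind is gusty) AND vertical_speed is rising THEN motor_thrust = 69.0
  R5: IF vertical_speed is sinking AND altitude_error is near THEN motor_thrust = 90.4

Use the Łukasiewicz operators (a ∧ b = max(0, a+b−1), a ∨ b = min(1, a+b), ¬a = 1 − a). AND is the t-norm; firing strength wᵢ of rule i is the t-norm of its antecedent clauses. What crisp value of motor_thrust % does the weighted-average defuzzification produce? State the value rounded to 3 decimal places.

R1 (z=65.8): hovering=0.52 → w = 0.52
R2 (z=52.0): near=0.06 → w = 0.06
R3 (z=64.9): ¬gusty=1−0.90=0.10 → w = 0.10
R4 (z=69.0): near=0.06, ¬gusty=1−0.90=0.10, rising=0.58; AND[max(0, a+b−1)] → w = 0.00
R5 (z=90.4): sinking=0.67, near=0.06; AND[max(0, a+b−1)] → w = 0.00
Weighted average = (0.52·65.8 + 0.06·52.0 + 0.10·64.9 + 0.00·69.0 + 0.00·90.4) / (0.52 + 0.06 + 0.10 + 0.00 + 0.00)
  = 43.8260 / 0.6800 = 64.450

64.450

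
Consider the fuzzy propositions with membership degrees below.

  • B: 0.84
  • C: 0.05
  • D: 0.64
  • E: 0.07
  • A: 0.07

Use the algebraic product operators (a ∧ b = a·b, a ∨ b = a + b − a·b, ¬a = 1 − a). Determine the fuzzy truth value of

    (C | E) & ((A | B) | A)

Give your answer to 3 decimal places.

C | E = a + b − a·b on (0.0500, 0.0700) = 0.1165
A | B = a + b − a·b on (0.0700, 0.8400) = 0.8512
(A | B) | A = a + b − a·b on (0.8512, 0.0700) = 0.8616
(C | E) & ((A | B) | A) = a·b on (0.1165, 0.8616) = 0.1004

0.100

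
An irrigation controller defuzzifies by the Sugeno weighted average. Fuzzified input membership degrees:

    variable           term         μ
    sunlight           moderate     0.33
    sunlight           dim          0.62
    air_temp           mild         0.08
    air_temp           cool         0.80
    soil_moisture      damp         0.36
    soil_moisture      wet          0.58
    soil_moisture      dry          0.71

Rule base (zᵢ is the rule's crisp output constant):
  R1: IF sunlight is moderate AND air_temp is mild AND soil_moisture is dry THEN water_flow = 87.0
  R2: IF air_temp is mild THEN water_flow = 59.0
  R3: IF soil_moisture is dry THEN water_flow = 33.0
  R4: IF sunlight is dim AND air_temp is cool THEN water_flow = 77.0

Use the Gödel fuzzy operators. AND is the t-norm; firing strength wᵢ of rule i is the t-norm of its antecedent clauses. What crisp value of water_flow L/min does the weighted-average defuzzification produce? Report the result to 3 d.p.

55.604

R1 (z=87.0): moderate=0.33, mild=0.08, dry=0.71; AND[min(a, b)] → w = 0.08
R2 (z=59.0): mild=0.08 → w = 0.08
R3 (z=33.0): dry=0.71 → w = 0.71
R4 (z=77.0): dim=0.62, cool=0.80; AND[min(a, b)] → w = 0.62
Weighted average = (0.08·87.0 + 0.08·59.0 + 0.71·33.0 + 0.62·77.0) / (0.08 + 0.08 + 0.71 + 0.62)
  = 82.8500 / 1.4900 = 55.604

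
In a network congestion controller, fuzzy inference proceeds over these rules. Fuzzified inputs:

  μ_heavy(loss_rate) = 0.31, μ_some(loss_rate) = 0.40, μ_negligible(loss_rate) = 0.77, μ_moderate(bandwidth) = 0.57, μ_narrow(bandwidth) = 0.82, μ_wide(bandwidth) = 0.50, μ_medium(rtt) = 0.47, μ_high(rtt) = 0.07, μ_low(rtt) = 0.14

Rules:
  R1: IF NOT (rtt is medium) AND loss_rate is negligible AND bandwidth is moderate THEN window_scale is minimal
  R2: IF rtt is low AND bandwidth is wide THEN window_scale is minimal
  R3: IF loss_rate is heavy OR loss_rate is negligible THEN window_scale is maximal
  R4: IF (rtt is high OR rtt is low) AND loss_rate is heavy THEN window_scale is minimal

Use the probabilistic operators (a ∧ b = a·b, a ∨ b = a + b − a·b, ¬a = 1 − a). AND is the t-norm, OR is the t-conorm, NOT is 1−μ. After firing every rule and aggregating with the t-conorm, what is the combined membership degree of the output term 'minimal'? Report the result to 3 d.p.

0.331

R1: ¬medium=1−0.47=0.53, negligible=0.77, moderate=0.57; AND[a·b] → w = 0.2326
R2: low=0.14, wide=0.50; AND[a·b] → w = 0.0700
R3: heavy=0.31, negligible=0.77; OR[a + b − a·b] → w = 0.8413
R4: (high=0.07 OR low=0.14) = 0.2002; AND[a·b] with heavy=0.31 → w = 0.0621
Rules with consequent 'minimal': {R1, R2, R4} → strengths 0.2326, 0.0700, 0.0621
Aggregate via t-conorm [a + b − a·b]: 0.3306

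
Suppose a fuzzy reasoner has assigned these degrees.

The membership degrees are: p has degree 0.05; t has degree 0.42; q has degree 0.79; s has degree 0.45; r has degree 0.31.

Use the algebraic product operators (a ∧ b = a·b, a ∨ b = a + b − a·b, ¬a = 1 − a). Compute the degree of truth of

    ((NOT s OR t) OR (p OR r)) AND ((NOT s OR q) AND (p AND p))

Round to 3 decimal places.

0.002

NOT s = 1 − 0.4500 = 0.5500
NOT s OR t = a + b − a·b on (0.5500, 0.4200) = 0.7390
p OR r = a + b − a·b on (0.0500, 0.3100) = 0.3445
(NOT s OR t) OR (p OR r) = a + b − a·b on (0.7390, 0.3445) = 0.8289
NOT s = 1 − 0.4500 = 0.5500
NOT s OR q = a + b − a·b on (0.5500, 0.7900) = 0.9055
p AND p = a·b on (0.0500, 0.0500) = 0.0025
(NOT s OR q) AND (p AND p) = a·b on (0.9055, 0.0025) = 0.0023
((NOT s OR t) OR (p OR r)) AND ((NOT s OR q) AND (p AND p)) = a·b on (0.8289, 0.0023) = 0.0019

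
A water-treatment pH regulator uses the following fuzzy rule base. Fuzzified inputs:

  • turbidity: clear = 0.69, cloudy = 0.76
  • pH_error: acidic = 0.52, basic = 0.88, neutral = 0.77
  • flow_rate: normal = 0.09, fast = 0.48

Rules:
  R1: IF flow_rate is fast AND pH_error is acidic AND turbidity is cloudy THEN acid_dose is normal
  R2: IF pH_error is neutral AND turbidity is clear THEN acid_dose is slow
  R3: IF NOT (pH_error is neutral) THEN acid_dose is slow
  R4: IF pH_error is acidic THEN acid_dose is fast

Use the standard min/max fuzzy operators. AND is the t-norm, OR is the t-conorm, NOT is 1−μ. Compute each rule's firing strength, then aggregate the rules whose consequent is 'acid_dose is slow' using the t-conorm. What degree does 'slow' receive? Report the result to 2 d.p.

0.69

R1: fast=0.48, acidic=0.52, cloudy=0.76; AND[min(a, b)] → w = 0.48
R2: neutral=0.77, clear=0.69; AND[min(a, b)] → w = 0.69
R3: ¬neutral=1−0.77=0.23 → w = 0.23
R4: acidic=0.52 → w = 0.52
Rules with consequent 'slow': {R2, R3} → strengths 0.69, 0.23
Aggregate via t-conorm [max(a, b)]: 0.69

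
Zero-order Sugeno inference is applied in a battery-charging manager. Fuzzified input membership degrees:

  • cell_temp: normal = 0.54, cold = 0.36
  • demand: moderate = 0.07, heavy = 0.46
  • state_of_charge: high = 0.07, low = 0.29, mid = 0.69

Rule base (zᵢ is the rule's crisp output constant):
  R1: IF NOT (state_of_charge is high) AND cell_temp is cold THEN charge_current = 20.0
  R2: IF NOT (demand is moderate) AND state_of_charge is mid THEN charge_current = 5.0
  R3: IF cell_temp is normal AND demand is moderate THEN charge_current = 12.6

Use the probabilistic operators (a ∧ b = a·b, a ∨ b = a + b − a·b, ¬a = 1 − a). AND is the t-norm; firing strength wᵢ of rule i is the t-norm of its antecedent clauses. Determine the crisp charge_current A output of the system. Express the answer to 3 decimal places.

R1 (z=20.0): ¬high=1−0.07=0.93, cold=0.36; AND[a·b] → w = 0.3348
R2 (z=5.0): ¬moderate=1−0.07=0.93, mid=0.69; AND[a·b] → w = 0.6417
R3 (z=12.6): normal=0.54, moderate=0.07; AND[a·b] → w = 0.0378
Weighted average = (0.3348·20.0 + 0.6417·5.0 + 0.0378·12.6) / (0.3348 + 0.6417 + 0.0378)
  = 10.3808 / 1.0143 = 10.234

10.234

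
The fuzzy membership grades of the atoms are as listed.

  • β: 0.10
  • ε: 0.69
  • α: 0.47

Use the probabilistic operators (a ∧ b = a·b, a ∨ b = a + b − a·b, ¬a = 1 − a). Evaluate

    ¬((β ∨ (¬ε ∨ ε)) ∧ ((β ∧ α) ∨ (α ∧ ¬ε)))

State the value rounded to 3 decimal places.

¬ε = 1 − 0.6900 = 0.3100
¬ε ∨ ε = a + b − a·b on (0.3100, 0.6900) = 0.7861
β ∨ (¬ε ∨ ε) = a + b − a·b on (0.1000, 0.7861) = 0.8075
β ∧ α = a·b on (0.1000, 0.4700) = 0.0470
¬ε = 1 − 0.6900 = 0.3100
α ∧ ¬ε = a·b on (0.4700, 0.3100) = 0.1457
(β ∧ α) ∨ (α ∧ ¬ε) = a + b − a·b on (0.0470, 0.1457) = 0.1859
(β ∨ (¬ε ∨ ε)) ∧ ((β ∧ α) ∨ (α ∧ ¬ε)) = a·b on (0.8075, 0.1859) = 0.1501
¬((β ∨ (¬ε ∨ ε)) ∧ ((β ∧ α) ∨ (α ∧ ¬ε))) = 1 − 0.1501 = 0.8499

0.850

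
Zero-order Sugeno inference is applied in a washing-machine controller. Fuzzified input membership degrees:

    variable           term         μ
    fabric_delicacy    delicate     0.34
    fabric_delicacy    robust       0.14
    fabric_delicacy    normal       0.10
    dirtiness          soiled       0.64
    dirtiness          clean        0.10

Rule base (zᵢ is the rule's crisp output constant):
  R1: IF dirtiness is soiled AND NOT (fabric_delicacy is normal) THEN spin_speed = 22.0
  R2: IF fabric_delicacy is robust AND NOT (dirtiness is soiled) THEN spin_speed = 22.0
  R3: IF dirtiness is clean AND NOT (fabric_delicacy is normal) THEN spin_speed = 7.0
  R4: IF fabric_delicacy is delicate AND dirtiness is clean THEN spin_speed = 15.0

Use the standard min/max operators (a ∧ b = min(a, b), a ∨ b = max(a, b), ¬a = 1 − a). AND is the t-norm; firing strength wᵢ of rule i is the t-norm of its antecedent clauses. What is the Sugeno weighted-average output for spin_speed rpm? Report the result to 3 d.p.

19.755

R1 (z=22.0): soiled=0.64, ¬normal=1−0.10=0.90; AND[min(a, b)] → w = 0.64
R2 (z=22.0): robust=0.14, ¬soiled=1−0.64=0.36; AND[min(a, b)] → w = 0.14
R3 (z=7.0): clean=0.10, ¬normal=1−0.10=0.90; AND[min(a, b)] → w = 0.10
R4 (z=15.0): delicate=0.34, clean=0.10; AND[min(a, b)] → w = 0.10
Weighted average = (0.64·22.0 + 0.14·22.0 + 0.10·7.0 + 0.10·15.0) / (0.64 + 0.14 + 0.10 + 0.10)
  = 19.3600 / 0.9800 = 19.755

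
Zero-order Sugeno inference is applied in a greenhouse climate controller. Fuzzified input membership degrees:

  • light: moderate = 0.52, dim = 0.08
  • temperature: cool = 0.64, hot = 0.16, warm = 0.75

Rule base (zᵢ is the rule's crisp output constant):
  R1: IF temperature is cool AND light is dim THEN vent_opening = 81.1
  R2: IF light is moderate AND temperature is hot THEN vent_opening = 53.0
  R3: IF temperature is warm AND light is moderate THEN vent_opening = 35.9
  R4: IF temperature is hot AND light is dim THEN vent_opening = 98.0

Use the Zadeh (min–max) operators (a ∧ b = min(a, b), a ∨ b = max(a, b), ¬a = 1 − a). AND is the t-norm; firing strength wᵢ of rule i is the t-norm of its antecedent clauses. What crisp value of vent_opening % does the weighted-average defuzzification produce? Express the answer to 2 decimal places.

49.38

R1 (z=81.1): cool=0.64, dim=0.08; AND[min(a, b)] → w = 0.08
R2 (z=53.0): moderate=0.52, hot=0.16; AND[min(a, b)] → w = 0.16
R3 (z=35.9): warm=0.75, moderate=0.52; AND[min(a, b)] → w = 0.52
R4 (z=98.0): hot=0.16, dim=0.08; AND[min(a, b)] → w = 0.08
Weighted average = (0.08·81.1 + 0.16·53.0 + 0.52·35.9 + 0.08·98.0) / (0.08 + 0.16 + 0.52 + 0.08)
  = 41.4760 / 0.8400 = 49.38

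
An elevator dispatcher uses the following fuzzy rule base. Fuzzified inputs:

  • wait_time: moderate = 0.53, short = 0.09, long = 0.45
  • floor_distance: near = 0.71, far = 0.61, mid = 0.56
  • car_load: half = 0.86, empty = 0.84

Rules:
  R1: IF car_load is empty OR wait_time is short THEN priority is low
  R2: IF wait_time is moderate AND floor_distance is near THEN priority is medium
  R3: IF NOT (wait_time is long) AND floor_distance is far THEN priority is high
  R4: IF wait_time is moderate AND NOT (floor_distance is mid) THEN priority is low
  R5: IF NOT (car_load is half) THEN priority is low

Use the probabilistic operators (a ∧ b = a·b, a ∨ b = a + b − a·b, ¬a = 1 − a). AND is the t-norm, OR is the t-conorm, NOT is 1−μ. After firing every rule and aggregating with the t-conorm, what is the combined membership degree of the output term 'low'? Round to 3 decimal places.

0.904

R1: empty=0.84, short=0.09; OR[a + b − a·b] → w = 0.8544
R2: moderate=0.53, near=0.71; AND[a·b] → w = 0.3763
R3: ¬long=1−0.45=0.55, far=0.61; AND[a·b] → w = 0.3355
R4: moderate=0.53, ¬mid=1−0.56=0.44; AND[a·b] → w = 0.2332
R5: ¬half=1−0.86=0.14 → w = 0.1400
Rules with consequent 'low': {R1, R4, R5} → strengths 0.8544, 0.2332, 0.1400
Aggregate via t-conorm [a + b − a·b]: 0.9040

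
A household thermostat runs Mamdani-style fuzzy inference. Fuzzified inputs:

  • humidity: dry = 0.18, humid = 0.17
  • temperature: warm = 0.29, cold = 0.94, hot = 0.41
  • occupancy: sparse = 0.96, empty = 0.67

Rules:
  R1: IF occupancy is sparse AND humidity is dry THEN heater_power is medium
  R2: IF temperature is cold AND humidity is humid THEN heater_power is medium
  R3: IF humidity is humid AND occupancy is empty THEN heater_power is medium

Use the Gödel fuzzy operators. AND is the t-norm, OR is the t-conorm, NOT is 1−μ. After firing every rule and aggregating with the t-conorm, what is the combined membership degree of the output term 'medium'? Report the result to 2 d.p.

0.18

R1: sparse=0.96, dry=0.18; AND[min(a, b)] → w = 0.18
R2: cold=0.94, humid=0.17; AND[min(a, b)] → w = 0.17
R3: humid=0.17, empty=0.67; AND[min(a, b)] → w = 0.17
Rules with consequent 'medium': {R1, R2, R3} → strengths 0.18, 0.17, 0.17
Aggregate via t-conorm [max(a, b)]: 0.18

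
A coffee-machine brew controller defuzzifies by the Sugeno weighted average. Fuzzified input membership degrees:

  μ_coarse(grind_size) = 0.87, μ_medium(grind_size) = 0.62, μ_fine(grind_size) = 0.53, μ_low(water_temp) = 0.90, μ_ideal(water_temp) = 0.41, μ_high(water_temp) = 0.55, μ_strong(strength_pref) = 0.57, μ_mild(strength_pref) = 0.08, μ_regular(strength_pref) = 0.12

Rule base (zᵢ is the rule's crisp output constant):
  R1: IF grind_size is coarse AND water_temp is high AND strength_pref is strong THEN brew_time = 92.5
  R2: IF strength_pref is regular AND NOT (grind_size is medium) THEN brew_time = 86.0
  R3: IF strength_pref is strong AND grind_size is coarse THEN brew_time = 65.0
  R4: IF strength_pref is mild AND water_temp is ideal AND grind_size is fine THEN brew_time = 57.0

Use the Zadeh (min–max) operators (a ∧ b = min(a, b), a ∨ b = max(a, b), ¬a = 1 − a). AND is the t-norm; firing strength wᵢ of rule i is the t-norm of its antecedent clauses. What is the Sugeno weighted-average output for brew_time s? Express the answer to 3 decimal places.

R1 (z=92.5): coarse=0.87, high=0.55, strong=0.57; AND[min(a, b)] → w = 0.55
R2 (z=86.0): regular=0.12, ¬medium=1−0.62=0.38; AND[min(a, b)] → w = 0.12
R3 (z=65.0): strong=0.57, coarse=0.87; AND[min(a, b)] → w = 0.57
R4 (z=57.0): mild=0.08, ideal=0.41, fine=0.53; AND[min(a, b)] → w = 0.08
Weighted average = (0.55·92.5 + 0.12·86.0 + 0.57·65.0 + 0.08·57.0) / (0.55 + 0.12 + 0.57 + 0.08)
  = 102.8050 / 1.3200 = 77.883

77.883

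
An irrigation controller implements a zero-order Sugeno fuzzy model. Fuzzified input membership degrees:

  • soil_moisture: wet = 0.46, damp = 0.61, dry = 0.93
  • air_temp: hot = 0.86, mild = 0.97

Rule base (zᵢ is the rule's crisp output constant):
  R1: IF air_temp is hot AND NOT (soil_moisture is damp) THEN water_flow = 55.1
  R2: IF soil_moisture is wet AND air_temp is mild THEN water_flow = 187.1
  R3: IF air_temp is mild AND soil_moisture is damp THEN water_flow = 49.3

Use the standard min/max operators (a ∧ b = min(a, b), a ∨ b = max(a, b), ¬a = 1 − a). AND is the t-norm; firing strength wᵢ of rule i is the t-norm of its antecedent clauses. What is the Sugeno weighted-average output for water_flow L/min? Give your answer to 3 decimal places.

R1 (z=55.1): hot=0.86, ¬damp=1−0.61=0.39; AND[min(a, b)] → w = 0.39
R2 (z=187.1): wet=0.46, mild=0.97; AND[min(a, b)] → w = 0.46
R3 (z=49.3): mild=0.97, damp=0.61; AND[min(a, b)] → w = 0.61
Weighted average = (0.39·55.1 + 0.46·187.1 + 0.61·49.3) / (0.39 + 0.46 + 0.61)
  = 137.6280 / 1.4600 = 94.266

94.266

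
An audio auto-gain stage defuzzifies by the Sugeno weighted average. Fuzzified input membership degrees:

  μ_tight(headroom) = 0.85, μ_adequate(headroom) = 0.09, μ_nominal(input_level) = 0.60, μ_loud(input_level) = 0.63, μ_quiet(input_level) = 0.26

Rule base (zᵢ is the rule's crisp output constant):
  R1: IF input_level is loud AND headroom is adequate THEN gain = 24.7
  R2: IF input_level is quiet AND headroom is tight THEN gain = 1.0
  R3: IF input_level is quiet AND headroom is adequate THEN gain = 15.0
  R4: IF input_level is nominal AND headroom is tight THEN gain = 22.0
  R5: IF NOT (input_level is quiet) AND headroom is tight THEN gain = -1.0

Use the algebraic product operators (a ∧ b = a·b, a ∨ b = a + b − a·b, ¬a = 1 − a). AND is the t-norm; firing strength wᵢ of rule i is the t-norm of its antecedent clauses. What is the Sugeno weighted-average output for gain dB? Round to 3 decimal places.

8.724

R1 (z=24.7): loud=0.63, adequate=0.09; AND[a·b] → w = 0.0567
R2 (z=1.0): quiet=0.26, tight=0.85; AND[a·b] → w = 0.2210
R3 (z=15.0): quiet=0.26, adequate=0.09; AND[a·b] → w = 0.0234
R4 (z=22.0): nominal=0.60, tight=0.85; AND[a·b] → w = 0.5100
R5 (z=-1.0): ¬quiet=1−0.26=0.74, tight=0.85; AND[a·b] → w = 0.6290
Weighted average = (0.0567·24.7 + 0.2210·1.0 + 0.0234·15.0 + 0.5100·22.0 + 0.6290·-1.0) / (0.0567 + 0.2210 + 0.0234 + 0.5100 + 0.6290)
  = 12.5635 / 1.4401 = 8.724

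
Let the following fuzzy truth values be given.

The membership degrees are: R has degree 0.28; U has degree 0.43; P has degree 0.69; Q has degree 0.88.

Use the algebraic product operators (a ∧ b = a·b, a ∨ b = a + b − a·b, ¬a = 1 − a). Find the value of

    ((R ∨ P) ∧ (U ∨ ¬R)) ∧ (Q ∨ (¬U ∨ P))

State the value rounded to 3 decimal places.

0.642

R ∨ P = a + b − a·b on (0.2800, 0.6900) = 0.7768
¬R = 1 − 0.2800 = 0.7200
U ∨ ¬R = a + b − a·b on (0.4300, 0.7200) = 0.8404
(R ∨ P) ∧ (U ∨ ¬R) = a·b on (0.7768, 0.8404) = 0.6528
¬U = 1 − 0.4300 = 0.5700
¬U ∨ P = a + b − a·b on (0.5700, 0.6900) = 0.8667
Q ∨ (¬U ∨ P) = a + b − a·b on (0.8800, 0.8667) = 0.9840
((R ∨ P) ∧ (U ∨ ¬R)) ∧ (Q ∨ (¬U ∨ P)) = a·b on (0.6528, 0.9840) = 0.6424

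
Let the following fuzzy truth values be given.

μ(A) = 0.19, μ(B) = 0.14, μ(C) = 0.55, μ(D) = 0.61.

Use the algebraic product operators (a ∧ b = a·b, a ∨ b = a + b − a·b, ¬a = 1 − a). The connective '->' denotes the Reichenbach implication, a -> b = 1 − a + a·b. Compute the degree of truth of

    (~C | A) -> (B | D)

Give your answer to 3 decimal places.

~C = 1 − 0.5500 = 0.4500
~C | A = a + b − a·b on (0.4500, 0.1900) = 0.5545
B | D = a + b − a·b on (0.1400, 0.6100) = 0.6646
(~C | A) -> (B | D)  [Reichenbach: 1 − a + a·b] with a=0.5545, b=0.6646 → 0.8140

0.814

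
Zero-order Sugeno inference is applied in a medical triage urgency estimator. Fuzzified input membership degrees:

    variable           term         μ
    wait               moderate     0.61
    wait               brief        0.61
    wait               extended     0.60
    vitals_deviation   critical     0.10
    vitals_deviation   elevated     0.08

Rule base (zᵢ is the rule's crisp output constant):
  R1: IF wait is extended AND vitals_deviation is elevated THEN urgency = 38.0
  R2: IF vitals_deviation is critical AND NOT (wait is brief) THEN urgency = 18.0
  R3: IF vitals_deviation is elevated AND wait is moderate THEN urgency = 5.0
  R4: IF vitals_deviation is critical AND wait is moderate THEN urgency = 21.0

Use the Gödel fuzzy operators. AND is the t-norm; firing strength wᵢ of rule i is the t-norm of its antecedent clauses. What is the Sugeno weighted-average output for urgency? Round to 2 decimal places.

R1 (z=38.0): extended=0.60, elevated=0.08; AND[min(a, b)] → w = 0.08
R2 (z=18.0): critical=0.10, ¬brief=1−0.61=0.39; AND[min(a, b)] → w = 0.10
R3 (z=5.0): elevated=0.08, moderate=0.61; AND[min(a, b)] → w = 0.08
R4 (z=21.0): critical=0.10, moderate=0.61; AND[min(a, b)] → w = 0.10
Weighted average = (0.08·38.0 + 0.10·18.0 + 0.08·5.0 + 0.10·21.0) / (0.08 + 0.10 + 0.08 + 0.10)
  = 7.3400 / 0.3600 = 20.39

20.39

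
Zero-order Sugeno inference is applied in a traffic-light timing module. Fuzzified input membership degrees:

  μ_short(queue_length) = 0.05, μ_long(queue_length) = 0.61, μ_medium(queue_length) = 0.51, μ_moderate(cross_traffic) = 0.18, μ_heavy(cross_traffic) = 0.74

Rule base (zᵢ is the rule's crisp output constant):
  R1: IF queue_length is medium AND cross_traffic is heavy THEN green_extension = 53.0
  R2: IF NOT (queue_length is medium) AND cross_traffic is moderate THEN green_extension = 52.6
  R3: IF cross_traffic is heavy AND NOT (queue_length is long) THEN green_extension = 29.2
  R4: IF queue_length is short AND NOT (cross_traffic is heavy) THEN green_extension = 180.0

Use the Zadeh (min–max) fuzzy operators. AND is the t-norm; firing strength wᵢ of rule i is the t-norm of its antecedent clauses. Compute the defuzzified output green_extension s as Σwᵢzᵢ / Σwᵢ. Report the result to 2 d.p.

R1 (z=53.0): medium=0.51, heavy=0.74; AND[min(a, b)] → w = 0.51
R2 (z=52.6): ¬medium=1−0.51=0.49, moderate=0.18; AND[min(a, b)] → w = 0.18
R3 (z=29.2): heavy=0.74, ¬long=1−0.61=0.39; AND[min(a, b)] → w = 0.39
R4 (z=180.0): short=0.05, ¬heavy=1−0.74=0.26; AND[min(a, b)] → w = 0.05
Weighted average = (0.51·53.0 + 0.18·52.6 + 0.39·29.2 + 0.05·180.0) / (0.51 + 0.18 + 0.39 + 0.05)
  = 56.8860 / 1.1300 = 50.34

50.34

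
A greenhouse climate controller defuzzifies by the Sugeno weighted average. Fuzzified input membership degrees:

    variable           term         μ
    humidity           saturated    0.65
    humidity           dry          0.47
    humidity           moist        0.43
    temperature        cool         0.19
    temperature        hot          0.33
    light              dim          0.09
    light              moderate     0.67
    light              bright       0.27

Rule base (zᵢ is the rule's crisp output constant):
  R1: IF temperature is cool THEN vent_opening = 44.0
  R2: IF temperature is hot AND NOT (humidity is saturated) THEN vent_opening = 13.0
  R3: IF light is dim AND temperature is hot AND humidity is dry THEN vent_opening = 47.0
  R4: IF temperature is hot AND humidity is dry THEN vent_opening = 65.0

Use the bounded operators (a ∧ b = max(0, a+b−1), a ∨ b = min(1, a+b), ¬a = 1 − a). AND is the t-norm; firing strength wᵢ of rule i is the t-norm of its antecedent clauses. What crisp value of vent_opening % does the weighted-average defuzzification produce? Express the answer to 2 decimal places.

R1 (z=44.0): cool=0.19 → w = 0.19
R2 (z=13.0): hot=0.33, ¬saturated=1−0.65=0.35; AND[max(0, a+b−1)] → w = 0.00
R3 (z=47.0): dim=0.09, hot=0.33, dry=0.47; AND[max(0, a+b−1)] → w = 0.00
R4 (z=65.0): hot=0.33, dry=0.47; AND[max(0, a+b−1)] → w = 0.00
Weighted average = (0.19·44.0 + 0.00·13.0 + 0.00·47.0 + 0.00·65.0) / (0.19 + 0.00 + 0.00 + 0.00)
  = 8.3600 / 0.1900 = 44.00

44.00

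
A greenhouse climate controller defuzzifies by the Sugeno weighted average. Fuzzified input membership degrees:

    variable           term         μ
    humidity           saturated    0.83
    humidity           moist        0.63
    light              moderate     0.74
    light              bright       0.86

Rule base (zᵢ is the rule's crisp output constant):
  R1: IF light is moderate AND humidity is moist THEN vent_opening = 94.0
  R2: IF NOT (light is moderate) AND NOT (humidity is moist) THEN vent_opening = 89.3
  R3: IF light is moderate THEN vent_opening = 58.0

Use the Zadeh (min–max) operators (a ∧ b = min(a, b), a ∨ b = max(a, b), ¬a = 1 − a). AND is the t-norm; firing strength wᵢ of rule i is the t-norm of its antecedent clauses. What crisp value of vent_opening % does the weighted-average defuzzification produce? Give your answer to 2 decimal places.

76.91

R1 (z=94.0): moderate=0.74, moist=0.63; AND[min(a, b)] → w = 0.63
R2 (z=89.3): ¬moderate=1−0.74=0.26, ¬moist=1−0.63=0.37; AND[min(a, b)] → w = 0.26
R3 (z=58.0): moderate=0.74 → w = 0.74
Weighted average = (0.63·94.0 + 0.26·89.3 + 0.74·58.0) / (0.63 + 0.26 + 0.74)
  = 125.3580 / 1.6300 = 76.91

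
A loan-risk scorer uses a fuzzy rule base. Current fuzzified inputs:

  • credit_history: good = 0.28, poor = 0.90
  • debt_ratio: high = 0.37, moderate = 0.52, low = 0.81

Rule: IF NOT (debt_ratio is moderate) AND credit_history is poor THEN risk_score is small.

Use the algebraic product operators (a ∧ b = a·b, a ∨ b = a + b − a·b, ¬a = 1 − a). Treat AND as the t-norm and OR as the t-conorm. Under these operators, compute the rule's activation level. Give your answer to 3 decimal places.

firing strength: ¬moderate=1−0.52=0.48, poor=0.90; AND[a·b] → w = 0.4320

0.432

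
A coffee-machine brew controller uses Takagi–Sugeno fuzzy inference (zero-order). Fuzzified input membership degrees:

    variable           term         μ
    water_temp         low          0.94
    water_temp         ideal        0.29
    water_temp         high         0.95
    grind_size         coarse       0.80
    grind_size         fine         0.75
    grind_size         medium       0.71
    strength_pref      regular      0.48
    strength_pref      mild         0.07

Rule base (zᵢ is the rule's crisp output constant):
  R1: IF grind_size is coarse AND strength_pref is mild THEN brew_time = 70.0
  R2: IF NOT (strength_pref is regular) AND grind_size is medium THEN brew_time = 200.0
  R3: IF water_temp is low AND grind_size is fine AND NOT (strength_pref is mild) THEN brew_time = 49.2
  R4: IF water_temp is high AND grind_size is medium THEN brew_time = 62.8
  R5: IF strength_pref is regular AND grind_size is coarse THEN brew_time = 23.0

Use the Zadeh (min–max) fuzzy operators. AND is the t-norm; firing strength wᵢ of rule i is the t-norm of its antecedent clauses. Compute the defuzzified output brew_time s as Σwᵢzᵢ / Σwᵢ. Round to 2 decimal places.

R1 (z=70.0): coarse=0.80, mild=0.07; AND[min(a, b)] → w = 0.07
R2 (z=200.0): ¬regular=1−0.48=0.52, medium=0.71; AND[min(a, b)] → w = 0.52
R3 (z=49.2): low=0.94, fine=0.75, ¬mild=1−0.07=0.93; AND[min(a, b)] → w = 0.75
R4 (z=62.8): high=0.95, medium=0.71; AND[min(a, b)] → w = 0.71
R5 (z=23.0): regular=0.48, coarse=0.80; AND[min(a, b)] → w = 0.48
Weighted average = (0.07·70.0 + 0.52·200.0 + 0.75·49.2 + 0.71·62.8 + 0.48·23.0) / (0.07 + 0.52 + 0.75 + 0.71 + 0.48)
  = 201.4280 / 2.5300 = 79.62

79.62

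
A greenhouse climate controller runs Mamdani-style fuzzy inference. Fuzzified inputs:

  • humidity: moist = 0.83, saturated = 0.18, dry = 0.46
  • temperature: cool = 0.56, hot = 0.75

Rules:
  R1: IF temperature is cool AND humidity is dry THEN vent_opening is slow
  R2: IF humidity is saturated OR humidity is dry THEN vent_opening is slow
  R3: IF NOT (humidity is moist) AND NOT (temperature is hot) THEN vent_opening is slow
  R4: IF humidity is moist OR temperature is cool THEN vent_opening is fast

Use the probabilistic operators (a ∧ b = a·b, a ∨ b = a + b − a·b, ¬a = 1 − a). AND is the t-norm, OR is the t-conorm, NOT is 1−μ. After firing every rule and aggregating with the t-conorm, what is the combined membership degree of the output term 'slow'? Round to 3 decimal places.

0.685

R1: cool=0.56, dry=0.46; AND[a·b] → w = 0.2576
R2: saturated=0.18, dry=0.46; OR[a + b − a·b] → w = 0.5572
R3: ¬moist=1−0.83=0.17, ¬hot=1−0.75=0.25; AND[a·b] → w = 0.0425
R4: moist=0.83, cool=0.56; OR[a + b − a·b] → w = 0.9252
Rules with consequent 'slow': {R1, R2, R3} → strengths 0.2576, 0.5572, 0.0425
Aggregate via t-conorm [a + b − a·b]: 0.6852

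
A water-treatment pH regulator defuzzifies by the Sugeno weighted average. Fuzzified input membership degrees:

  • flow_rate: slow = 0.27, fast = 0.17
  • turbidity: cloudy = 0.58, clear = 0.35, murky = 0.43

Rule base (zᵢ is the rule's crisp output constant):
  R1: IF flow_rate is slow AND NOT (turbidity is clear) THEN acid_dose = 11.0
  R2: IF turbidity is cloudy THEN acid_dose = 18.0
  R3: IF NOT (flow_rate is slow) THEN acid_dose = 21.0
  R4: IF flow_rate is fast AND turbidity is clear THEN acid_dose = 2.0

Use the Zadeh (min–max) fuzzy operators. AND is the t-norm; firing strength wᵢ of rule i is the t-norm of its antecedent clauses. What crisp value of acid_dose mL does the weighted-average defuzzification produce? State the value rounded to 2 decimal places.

16.62

R1 (z=11.0): slow=0.27, ¬clear=1−0.35=0.65; AND[min(a, b)] → w = 0.27
R2 (z=18.0): cloudy=0.58 → w = 0.58
R3 (z=21.0): ¬slow=1−0.27=0.73 → w = 0.73
R4 (z=2.0): fast=0.17, clear=0.35; AND[min(a, b)] → w = 0.17
Weighted average = (0.27·11.0 + 0.58·18.0 + 0.73·21.0 + 0.17·2.0) / (0.27 + 0.58 + 0.73 + 0.17)
  = 29.0800 / 1.7500 = 16.62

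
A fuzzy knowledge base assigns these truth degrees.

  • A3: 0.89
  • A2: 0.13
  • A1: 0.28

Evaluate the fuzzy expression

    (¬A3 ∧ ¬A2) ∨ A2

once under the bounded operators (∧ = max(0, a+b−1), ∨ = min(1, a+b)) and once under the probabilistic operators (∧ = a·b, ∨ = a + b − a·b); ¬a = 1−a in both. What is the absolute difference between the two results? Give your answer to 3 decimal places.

Under bounded:
  ¬A3 = 1 − 0.89 = 0.11
  ¬A2 = 1 − 0.13 = 0.87
  ¬A3 ∧ ¬A2 = max(0, a+b−1) on (0.11, 0.87) = 0.00
  (¬A3 ∧ ¬A2) ∨ A2 = min(1, a+b) on (0.00, 0.13) = 0.13
  → value = 0.1300
Under probabilistic:
  ¬A3 = 1 − 0.8900 = 0.1100
  ¬A2 = 1 − 0.1300 = 0.8700
  ¬A3 ∧ ¬A2 = a·b on (0.1100, 0.8700) = 0.0957
  (¬A3 ∧ ¬A2) ∨ A2 = a + b − a·b on (0.0957, 0.1300) = 0.2133
  → value = 0.2133
|0.1300 − 0.2133| = 0.083

0.083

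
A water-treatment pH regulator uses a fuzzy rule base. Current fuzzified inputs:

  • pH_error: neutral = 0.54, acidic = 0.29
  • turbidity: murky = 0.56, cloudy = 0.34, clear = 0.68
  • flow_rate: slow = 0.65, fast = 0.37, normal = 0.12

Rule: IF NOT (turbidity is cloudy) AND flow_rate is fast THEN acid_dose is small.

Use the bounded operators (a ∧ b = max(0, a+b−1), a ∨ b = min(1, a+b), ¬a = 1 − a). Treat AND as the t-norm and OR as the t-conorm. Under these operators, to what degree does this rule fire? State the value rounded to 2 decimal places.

0.03

firing strength: ¬cloudy=1−0.34=0.66, fast=0.37; AND[max(0, a+b−1)] → w = 0.03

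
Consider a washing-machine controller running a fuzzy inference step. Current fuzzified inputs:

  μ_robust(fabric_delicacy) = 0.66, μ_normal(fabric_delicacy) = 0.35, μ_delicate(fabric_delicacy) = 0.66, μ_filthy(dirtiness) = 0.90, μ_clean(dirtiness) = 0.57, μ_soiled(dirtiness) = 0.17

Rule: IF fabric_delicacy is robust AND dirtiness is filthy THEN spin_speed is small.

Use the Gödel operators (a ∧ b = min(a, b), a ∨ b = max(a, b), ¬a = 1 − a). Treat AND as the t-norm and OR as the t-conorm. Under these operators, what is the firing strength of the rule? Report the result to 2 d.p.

0.66

firing strength: robust=0.66, filthy=0.90; AND[min(a, b)] → w = 0.66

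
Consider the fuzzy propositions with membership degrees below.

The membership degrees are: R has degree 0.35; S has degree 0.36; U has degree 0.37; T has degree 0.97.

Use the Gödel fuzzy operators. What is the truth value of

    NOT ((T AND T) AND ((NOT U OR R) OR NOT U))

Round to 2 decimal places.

0.37

T AND T = min(a, b) on (0.97, 0.97) = 0.97
NOT U = 1 − 0.37 = 0.63
NOT U OR R = max(a, b) on (0.63, 0.35) = 0.63
NOT U = 1 − 0.37 = 0.63
(NOT U OR R) OR NOT U = max(a, b) on (0.63, 0.63) = 0.63
(T AND T) AND ((NOT U OR R) OR NOT U) = min(a, b) on (0.97, 0.63) = 0.63
NOT ((T AND T) AND ((NOT U OR R) OR NOT U)) = 1 − 0.63 = 0.37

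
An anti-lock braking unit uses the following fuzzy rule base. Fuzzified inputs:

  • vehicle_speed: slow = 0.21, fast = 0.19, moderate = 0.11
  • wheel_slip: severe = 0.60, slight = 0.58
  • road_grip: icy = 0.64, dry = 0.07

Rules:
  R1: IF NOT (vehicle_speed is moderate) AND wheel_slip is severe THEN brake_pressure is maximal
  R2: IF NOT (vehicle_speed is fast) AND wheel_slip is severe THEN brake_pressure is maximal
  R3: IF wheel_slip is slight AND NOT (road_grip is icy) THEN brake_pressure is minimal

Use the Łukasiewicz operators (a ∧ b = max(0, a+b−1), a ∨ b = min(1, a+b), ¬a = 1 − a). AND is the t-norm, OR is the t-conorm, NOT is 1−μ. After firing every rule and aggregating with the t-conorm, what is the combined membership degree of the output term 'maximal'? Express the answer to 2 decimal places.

0.90

R1: ¬moderate=1−0.11=0.89, severe=0.60; AND[max(0, a+b−1)] → w = 0.49
R2: ¬fast=1−0.19=0.81, severe=0.60; AND[max(0, a+b−1)] → w = 0.41
R3: slight=0.58, ¬icy=1−0.64=0.36; AND[max(0, a+b−1)] → w = 0.00
Rules with consequent 'maximal': {R1, R2} → strengths 0.49, 0.41
Aggregate via t-conorm [min(1, a+b)]: 0.90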